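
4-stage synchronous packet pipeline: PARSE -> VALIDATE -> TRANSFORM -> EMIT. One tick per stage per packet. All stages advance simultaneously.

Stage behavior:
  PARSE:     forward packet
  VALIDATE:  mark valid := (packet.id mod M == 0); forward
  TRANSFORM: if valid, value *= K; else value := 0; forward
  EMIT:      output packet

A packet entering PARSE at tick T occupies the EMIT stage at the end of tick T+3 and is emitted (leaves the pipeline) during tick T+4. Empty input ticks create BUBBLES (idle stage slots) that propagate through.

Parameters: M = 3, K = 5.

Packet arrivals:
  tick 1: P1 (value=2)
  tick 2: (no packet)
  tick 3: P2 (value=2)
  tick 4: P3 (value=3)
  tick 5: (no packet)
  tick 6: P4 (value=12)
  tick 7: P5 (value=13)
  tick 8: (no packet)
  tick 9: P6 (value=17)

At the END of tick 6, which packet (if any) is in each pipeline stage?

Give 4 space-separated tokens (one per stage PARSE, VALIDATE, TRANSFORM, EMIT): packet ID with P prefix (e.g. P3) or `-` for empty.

Answer: P4 - P3 P2

Derivation:
Tick 1: [PARSE:P1(v=2,ok=F), VALIDATE:-, TRANSFORM:-, EMIT:-] out:-; in:P1
Tick 2: [PARSE:-, VALIDATE:P1(v=2,ok=F), TRANSFORM:-, EMIT:-] out:-; in:-
Tick 3: [PARSE:P2(v=2,ok=F), VALIDATE:-, TRANSFORM:P1(v=0,ok=F), EMIT:-] out:-; in:P2
Tick 4: [PARSE:P3(v=3,ok=F), VALIDATE:P2(v=2,ok=F), TRANSFORM:-, EMIT:P1(v=0,ok=F)] out:-; in:P3
Tick 5: [PARSE:-, VALIDATE:P3(v=3,ok=T), TRANSFORM:P2(v=0,ok=F), EMIT:-] out:P1(v=0); in:-
Tick 6: [PARSE:P4(v=12,ok=F), VALIDATE:-, TRANSFORM:P3(v=15,ok=T), EMIT:P2(v=0,ok=F)] out:-; in:P4
At end of tick 6: ['P4', '-', 'P3', 'P2']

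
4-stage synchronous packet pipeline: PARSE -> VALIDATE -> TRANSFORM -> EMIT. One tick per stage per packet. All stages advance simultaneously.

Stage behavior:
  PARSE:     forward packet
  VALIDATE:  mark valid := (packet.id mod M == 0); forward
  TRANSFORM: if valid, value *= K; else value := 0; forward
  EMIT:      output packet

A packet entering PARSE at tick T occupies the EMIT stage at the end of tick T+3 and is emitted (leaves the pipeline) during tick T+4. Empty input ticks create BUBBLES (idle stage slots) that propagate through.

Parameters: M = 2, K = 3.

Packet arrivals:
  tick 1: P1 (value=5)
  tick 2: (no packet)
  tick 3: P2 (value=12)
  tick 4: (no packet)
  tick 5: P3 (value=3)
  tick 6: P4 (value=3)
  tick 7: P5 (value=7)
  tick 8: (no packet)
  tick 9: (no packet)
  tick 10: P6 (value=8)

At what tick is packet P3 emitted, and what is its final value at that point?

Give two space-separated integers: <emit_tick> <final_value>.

Answer: 9 0

Derivation:
Tick 1: [PARSE:P1(v=5,ok=F), VALIDATE:-, TRANSFORM:-, EMIT:-] out:-; in:P1
Tick 2: [PARSE:-, VALIDATE:P1(v=5,ok=F), TRANSFORM:-, EMIT:-] out:-; in:-
Tick 3: [PARSE:P2(v=12,ok=F), VALIDATE:-, TRANSFORM:P1(v=0,ok=F), EMIT:-] out:-; in:P2
Tick 4: [PARSE:-, VALIDATE:P2(v=12,ok=T), TRANSFORM:-, EMIT:P1(v=0,ok=F)] out:-; in:-
Tick 5: [PARSE:P3(v=3,ok=F), VALIDATE:-, TRANSFORM:P2(v=36,ok=T), EMIT:-] out:P1(v=0); in:P3
Tick 6: [PARSE:P4(v=3,ok=F), VALIDATE:P3(v=3,ok=F), TRANSFORM:-, EMIT:P2(v=36,ok=T)] out:-; in:P4
Tick 7: [PARSE:P5(v=7,ok=F), VALIDATE:P4(v=3,ok=T), TRANSFORM:P3(v=0,ok=F), EMIT:-] out:P2(v=36); in:P5
Tick 8: [PARSE:-, VALIDATE:P5(v=7,ok=F), TRANSFORM:P4(v=9,ok=T), EMIT:P3(v=0,ok=F)] out:-; in:-
Tick 9: [PARSE:-, VALIDATE:-, TRANSFORM:P5(v=0,ok=F), EMIT:P4(v=9,ok=T)] out:P3(v=0); in:-
Tick 10: [PARSE:P6(v=8,ok=F), VALIDATE:-, TRANSFORM:-, EMIT:P5(v=0,ok=F)] out:P4(v=9); in:P6
Tick 11: [PARSE:-, VALIDATE:P6(v=8,ok=T), TRANSFORM:-, EMIT:-] out:P5(v=0); in:-
Tick 12: [PARSE:-, VALIDATE:-, TRANSFORM:P6(v=24,ok=T), EMIT:-] out:-; in:-
Tick 13: [PARSE:-, VALIDATE:-, TRANSFORM:-, EMIT:P6(v=24,ok=T)] out:-; in:-
Tick 14: [PARSE:-, VALIDATE:-, TRANSFORM:-, EMIT:-] out:P6(v=24); in:-
P3: arrives tick 5, valid=False (id=3, id%2=1), emit tick 9, final value 0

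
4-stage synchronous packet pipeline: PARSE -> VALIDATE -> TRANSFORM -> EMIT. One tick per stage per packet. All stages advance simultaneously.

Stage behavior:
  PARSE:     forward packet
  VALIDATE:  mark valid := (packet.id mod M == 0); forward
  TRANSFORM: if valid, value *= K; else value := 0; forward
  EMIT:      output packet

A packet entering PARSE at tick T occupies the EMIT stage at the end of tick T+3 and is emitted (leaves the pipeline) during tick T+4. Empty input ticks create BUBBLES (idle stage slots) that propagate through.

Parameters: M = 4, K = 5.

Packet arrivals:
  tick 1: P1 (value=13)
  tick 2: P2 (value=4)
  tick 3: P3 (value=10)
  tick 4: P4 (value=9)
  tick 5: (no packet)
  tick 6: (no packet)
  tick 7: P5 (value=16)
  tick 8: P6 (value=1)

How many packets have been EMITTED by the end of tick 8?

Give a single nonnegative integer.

Tick 1: [PARSE:P1(v=13,ok=F), VALIDATE:-, TRANSFORM:-, EMIT:-] out:-; in:P1
Tick 2: [PARSE:P2(v=4,ok=F), VALIDATE:P1(v=13,ok=F), TRANSFORM:-, EMIT:-] out:-; in:P2
Tick 3: [PARSE:P3(v=10,ok=F), VALIDATE:P2(v=4,ok=F), TRANSFORM:P1(v=0,ok=F), EMIT:-] out:-; in:P3
Tick 4: [PARSE:P4(v=9,ok=F), VALIDATE:P3(v=10,ok=F), TRANSFORM:P2(v=0,ok=F), EMIT:P1(v=0,ok=F)] out:-; in:P4
Tick 5: [PARSE:-, VALIDATE:P4(v=9,ok=T), TRANSFORM:P3(v=0,ok=F), EMIT:P2(v=0,ok=F)] out:P1(v=0); in:-
Tick 6: [PARSE:-, VALIDATE:-, TRANSFORM:P4(v=45,ok=T), EMIT:P3(v=0,ok=F)] out:P2(v=0); in:-
Tick 7: [PARSE:P5(v=16,ok=F), VALIDATE:-, TRANSFORM:-, EMIT:P4(v=45,ok=T)] out:P3(v=0); in:P5
Tick 8: [PARSE:P6(v=1,ok=F), VALIDATE:P5(v=16,ok=F), TRANSFORM:-, EMIT:-] out:P4(v=45); in:P6
Emitted by tick 8: ['P1', 'P2', 'P3', 'P4']

Answer: 4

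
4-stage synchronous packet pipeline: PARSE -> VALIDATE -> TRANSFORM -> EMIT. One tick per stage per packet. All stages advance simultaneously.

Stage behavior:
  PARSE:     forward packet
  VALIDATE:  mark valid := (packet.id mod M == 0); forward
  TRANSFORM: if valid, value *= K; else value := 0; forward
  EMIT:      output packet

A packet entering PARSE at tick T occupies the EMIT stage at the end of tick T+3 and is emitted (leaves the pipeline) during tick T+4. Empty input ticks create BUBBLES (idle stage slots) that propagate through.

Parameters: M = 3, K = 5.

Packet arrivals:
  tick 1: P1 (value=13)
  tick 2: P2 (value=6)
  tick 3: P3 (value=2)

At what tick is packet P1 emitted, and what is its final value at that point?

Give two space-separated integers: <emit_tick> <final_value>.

Answer: 5 0

Derivation:
Tick 1: [PARSE:P1(v=13,ok=F), VALIDATE:-, TRANSFORM:-, EMIT:-] out:-; in:P1
Tick 2: [PARSE:P2(v=6,ok=F), VALIDATE:P1(v=13,ok=F), TRANSFORM:-, EMIT:-] out:-; in:P2
Tick 3: [PARSE:P3(v=2,ok=F), VALIDATE:P2(v=6,ok=F), TRANSFORM:P1(v=0,ok=F), EMIT:-] out:-; in:P3
Tick 4: [PARSE:-, VALIDATE:P3(v=2,ok=T), TRANSFORM:P2(v=0,ok=F), EMIT:P1(v=0,ok=F)] out:-; in:-
Tick 5: [PARSE:-, VALIDATE:-, TRANSFORM:P3(v=10,ok=T), EMIT:P2(v=0,ok=F)] out:P1(v=0); in:-
Tick 6: [PARSE:-, VALIDATE:-, TRANSFORM:-, EMIT:P3(v=10,ok=T)] out:P2(v=0); in:-
Tick 7: [PARSE:-, VALIDATE:-, TRANSFORM:-, EMIT:-] out:P3(v=10); in:-
P1: arrives tick 1, valid=False (id=1, id%3=1), emit tick 5, final value 0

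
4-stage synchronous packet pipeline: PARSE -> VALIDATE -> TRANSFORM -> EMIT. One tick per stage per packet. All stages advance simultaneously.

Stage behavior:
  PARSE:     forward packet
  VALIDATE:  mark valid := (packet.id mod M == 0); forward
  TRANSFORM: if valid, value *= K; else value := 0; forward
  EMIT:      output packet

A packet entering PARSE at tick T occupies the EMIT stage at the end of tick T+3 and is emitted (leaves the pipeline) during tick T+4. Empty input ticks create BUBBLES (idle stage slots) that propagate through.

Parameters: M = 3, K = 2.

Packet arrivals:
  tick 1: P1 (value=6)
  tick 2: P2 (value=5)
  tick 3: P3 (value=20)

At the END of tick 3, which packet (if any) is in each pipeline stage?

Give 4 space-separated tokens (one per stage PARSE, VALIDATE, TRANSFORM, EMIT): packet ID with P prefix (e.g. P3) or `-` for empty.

Answer: P3 P2 P1 -

Derivation:
Tick 1: [PARSE:P1(v=6,ok=F), VALIDATE:-, TRANSFORM:-, EMIT:-] out:-; in:P1
Tick 2: [PARSE:P2(v=5,ok=F), VALIDATE:P1(v=6,ok=F), TRANSFORM:-, EMIT:-] out:-; in:P2
Tick 3: [PARSE:P3(v=20,ok=F), VALIDATE:P2(v=5,ok=F), TRANSFORM:P1(v=0,ok=F), EMIT:-] out:-; in:P3
At end of tick 3: ['P3', 'P2', 'P1', '-']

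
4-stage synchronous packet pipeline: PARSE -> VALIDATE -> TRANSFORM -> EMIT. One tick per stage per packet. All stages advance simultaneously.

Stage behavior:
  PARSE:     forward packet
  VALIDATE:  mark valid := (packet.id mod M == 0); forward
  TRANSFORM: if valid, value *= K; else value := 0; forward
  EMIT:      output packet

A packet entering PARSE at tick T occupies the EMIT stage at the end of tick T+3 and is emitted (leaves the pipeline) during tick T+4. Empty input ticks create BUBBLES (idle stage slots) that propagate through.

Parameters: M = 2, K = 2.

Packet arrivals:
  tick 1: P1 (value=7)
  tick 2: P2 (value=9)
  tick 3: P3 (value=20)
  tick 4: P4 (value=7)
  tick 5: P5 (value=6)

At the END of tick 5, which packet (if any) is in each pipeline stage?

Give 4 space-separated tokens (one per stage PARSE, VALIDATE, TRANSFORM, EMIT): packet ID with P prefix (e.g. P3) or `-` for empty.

Answer: P5 P4 P3 P2

Derivation:
Tick 1: [PARSE:P1(v=7,ok=F), VALIDATE:-, TRANSFORM:-, EMIT:-] out:-; in:P1
Tick 2: [PARSE:P2(v=9,ok=F), VALIDATE:P1(v=7,ok=F), TRANSFORM:-, EMIT:-] out:-; in:P2
Tick 3: [PARSE:P3(v=20,ok=F), VALIDATE:P2(v=9,ok=T), TRANSFORM:P1(v=0,ok=F), EMIT:-] out:-; in:P3
Tick 4: [PARSE:P4(v=7,ok=F), VALIDATE:P3(v=20,ok=F), TRANSFORM:P2(v=18,ok=T), EMIT:P1(v=0,ok=F)] out:-; in:P4
Tick 5: [PARSE:P5(v=6,ok=F), VALIDATE:P4(v=7,ok=T), TRANSFORM:P3(v=0,ok=F), EMIT:P2(v=18,ok=T)] out:P1(v=0); in:P5
At end of tick 5: ['P5', 'P4', 'P3', 'P2']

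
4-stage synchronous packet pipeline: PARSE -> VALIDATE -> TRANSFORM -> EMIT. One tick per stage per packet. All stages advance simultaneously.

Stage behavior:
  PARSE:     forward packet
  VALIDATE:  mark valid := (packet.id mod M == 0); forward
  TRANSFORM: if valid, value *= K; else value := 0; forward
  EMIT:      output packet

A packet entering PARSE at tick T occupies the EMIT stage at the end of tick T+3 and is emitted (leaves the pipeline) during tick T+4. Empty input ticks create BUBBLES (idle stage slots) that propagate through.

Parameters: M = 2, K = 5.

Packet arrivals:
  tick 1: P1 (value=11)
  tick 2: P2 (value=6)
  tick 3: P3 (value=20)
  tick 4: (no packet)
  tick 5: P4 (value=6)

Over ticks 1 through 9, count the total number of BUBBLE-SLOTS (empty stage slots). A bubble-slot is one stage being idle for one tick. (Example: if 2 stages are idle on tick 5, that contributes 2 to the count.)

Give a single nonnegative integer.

Tick 1: [PARSE:P1(v=11,ok=F), VALIDATE:-, TRANSFORM:-, EMIT:-] out:-; bubbles=3
Tick 2: [PARSE:P2(v=6,ok=F), VALIDATE:P1(v=11,ok=F), TRANSFORM:-, EMIT:-] out:-; bubbles=2
Tick 3: [PARSE:P3(v=20,ok=F), VALIDATE:P2(v=6,ok=T), TRANSFORM:P1(v=0,ok=F), EMIT:-] out:-; bubbles=1
Tick 4: [PARSE:-, VALIDATE:P3(v=20,ok=F), TRANSFORM:P2(v=30,ok=T), EMIT:P1(v=0,ok=F)] out:-; bubbles=1
Tick 5: [PARSE:P4(v=6,ok=F), VALIDATE:-, TRANSFORM:P3(v=0,ok=F), EMIT:P2(v=30,ok=T)] out:P1(v=0); bubbles=1
Tick 6: [PARSE:-, VALIDATE:P4(v=6,ok=T), TRANSFORM:-, EMIT:P3(v=0,ok=F)] out:P2(v=30); bubbles=2
Tick 7: [PARSE:-, VALIDATE:-, TRANSFORM:P4(v=30,ok=T), EMIT:-] out:P3(v=0); bubbles=3
Tick 8: [PARSE:-, VALIDATE:-, TRANSFORM:-, EMIT:P4(v=30,ok=T)] out:-; bubbles=3
Tick 9: [PARSE:-, VALIDATE:-, TRANSFORM:-, EMIT:-] out:P4(v=30); bubbles=4
Total bubble-slots: 20

Answer: 20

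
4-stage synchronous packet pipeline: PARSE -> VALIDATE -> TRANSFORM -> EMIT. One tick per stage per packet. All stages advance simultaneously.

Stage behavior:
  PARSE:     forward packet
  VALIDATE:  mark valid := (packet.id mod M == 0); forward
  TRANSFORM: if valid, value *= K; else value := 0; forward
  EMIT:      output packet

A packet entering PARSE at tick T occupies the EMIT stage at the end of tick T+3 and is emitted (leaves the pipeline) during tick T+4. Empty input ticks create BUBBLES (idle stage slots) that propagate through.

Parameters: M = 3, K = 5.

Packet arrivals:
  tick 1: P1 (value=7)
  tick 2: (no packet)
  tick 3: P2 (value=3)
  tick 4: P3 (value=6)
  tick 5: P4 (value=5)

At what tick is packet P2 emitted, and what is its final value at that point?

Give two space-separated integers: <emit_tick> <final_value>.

Tick 1: [PARSE:P1(v=7,ok=F), VALIDATE:-, TRANSFORM:-, EMIT:-] out:-; in:P1
Tick 2: [PARSE:-, VALIDATE:P1(v=7,ok=F), TRANSFORM:-, EMIT:-] out:-; in:-
Tick 3: [PARSE:P2(v=3,ok=F), VALIDATE:-, TRANSFORM:P1(v=0,ok=F), EMIT:-] out:-; in:P2
Tick 4: [PARSE:P3(v=6,ok=F), VALIDATE:P2(v=3,ok=F), TRANSFORM:-, EMIT:P1(v=0,ok=F)] out:-; in:P3
Tick 5: [PARSE:P4(v=5,ok=F), VALIDATE:P3(v=6,ok=T), TRANSFORM:P2(v=0,ok=F), EMIT:-] out:P1(v=0); in:P4
Tick 6: [PARSE:-, VALIDATE:P4(v=5,ok=F), TRANSFORM:P3(v=30,ok=T), EMIT:P2(v=0,ok=F)] out:-; in:-
Tick 7: [PARSE:-, VALIDATE:-, TRANSFORM:P4(v=0,ok=F), EMIT:P3(v=30,ok=T)] out:P2(v=0); in:-
Tick 8: [PARSE:-, VALIDATE:-, TRANSFORM:-, EMIT:P4(v=0,ok=F)] out:P3(v=30); in:-
Tick 9: [PARSE:-, VALIDATE:-, TRANSFORM:-, EMIT:-] out:P4(v=0); in:-
P2: arrives tick 3, valid=False (id=2, id%3=2), emit tick 7, final value 0

Answer: 7 0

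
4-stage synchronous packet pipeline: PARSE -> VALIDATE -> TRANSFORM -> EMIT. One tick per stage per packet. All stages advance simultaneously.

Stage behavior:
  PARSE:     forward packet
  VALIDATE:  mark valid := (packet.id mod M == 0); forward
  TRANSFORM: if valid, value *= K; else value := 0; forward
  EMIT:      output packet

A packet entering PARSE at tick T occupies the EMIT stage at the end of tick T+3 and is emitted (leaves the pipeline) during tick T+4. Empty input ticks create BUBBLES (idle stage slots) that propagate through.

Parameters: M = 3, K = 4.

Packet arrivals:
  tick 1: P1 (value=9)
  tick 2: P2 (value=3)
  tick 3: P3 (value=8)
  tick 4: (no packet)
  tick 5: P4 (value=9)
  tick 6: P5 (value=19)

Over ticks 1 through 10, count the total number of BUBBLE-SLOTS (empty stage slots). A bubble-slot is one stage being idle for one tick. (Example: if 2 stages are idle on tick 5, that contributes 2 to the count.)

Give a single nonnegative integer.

Tick 1: [PARSE:P1(v=9,ok=F), VALIDATE:-, TRANSFORM:-, EMIT:-] out:-; bubbles=3
Tick 2: [PARSE:P2(v=3,ok=F), VALIDATE:P1(v=9,ok=F), TRANSFORM:-, EMIT:-] out:-; bubbles=2
Tick 3: [PARSE:P3(v=8,ok=F), VALIDATE:P2(v=3,ok=F), TRANSFORM:P1(v=0,ok=F), EMIT:-] out:-; bubbles=1
Tick 4: [PARSE:-, VALIDATE:P3(v=8,ok=T), TRANSFORM:P2(v=0,ok=F), EMIT:P1(v=0,ok=F)] out:-; bubbles=1
Tick 5: [PARSE:P4(v=9,ok=F), VALIDATE:-, TRANSFORM:P3(v=32,ok=T), EMIT:P2(v=0,ok=F)] out:P1(v=0); bubbles=1
Tick 6: [PARSE:P5(v=19,ok=F), VALIDATE:P4(v=9,ok=F), TRANSFORM:-, EMIT:P3(v=32,ok=T)] out:P2(v=0); bubbles=1
Tick 7: [PARSE:-, VALIDATE:P5(v=19,ok=F), TRANSFORM:P4(v=0,ok=F), EMIT:-] out:P3(v=32); bubbles=2
Tick 8: [PARSE:-, VALIDATE:-, TRANSFORM:P5(v=0,ok=F), EMIT:P4(v=0,ok=F)] out:-; bubbles=2
Tick 9: [PARSE:-, VALIDATE:-, TRANSFORM:-, EMIT:P5(v=0,ok=F)] out:P4(v=0); bubbles=3
Tick 10: [PARSE:-, VALIDATE:-, TRANSFORM:-, EMIT:-] out:P5(v=0); bubbles=4
Total bubble-slots: 20

Answer: 20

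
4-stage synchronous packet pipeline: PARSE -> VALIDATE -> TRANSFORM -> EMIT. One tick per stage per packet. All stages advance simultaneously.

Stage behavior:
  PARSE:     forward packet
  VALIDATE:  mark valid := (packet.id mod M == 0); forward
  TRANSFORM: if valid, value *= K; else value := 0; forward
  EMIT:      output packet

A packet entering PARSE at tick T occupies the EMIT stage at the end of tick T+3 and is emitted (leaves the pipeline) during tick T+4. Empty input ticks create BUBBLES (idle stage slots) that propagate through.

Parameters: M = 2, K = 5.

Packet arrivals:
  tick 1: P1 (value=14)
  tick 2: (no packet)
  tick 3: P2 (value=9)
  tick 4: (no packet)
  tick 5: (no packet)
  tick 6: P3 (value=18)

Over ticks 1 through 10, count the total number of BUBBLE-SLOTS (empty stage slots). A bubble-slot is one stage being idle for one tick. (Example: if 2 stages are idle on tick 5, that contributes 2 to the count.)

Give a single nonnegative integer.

Answer: 28

Derivation:
Tick 1: [PARSE:P1(v=14,ok=F), VALIDATE:-, TRANSFORM:-, EMIT:-] out:-; bubbles=3
Tick 2: [PARSE:-, VALIDATE:P1(v=14,ok=F), TRANSFORM:-, EMIT:-] out:-; bubbles=3
Tick 3: [PARSE:P2(v=9,ok=F), VALIDATE:-, TRANSFORM:P1(v=0,ok=F), EMIT:-] out:-; bubbles=2
Tick 4: [PARSE:-, VALIDATE:P2(v=9,ok=T), TRANSFORM:-, EMIT:P1(v=0,ok=F)] out:-; bubbles=2
Tick 5: [PARSE:-, VALIDATE:-, TRANSFORM:P2(v=45,ok=T), EMIT:-] out:P1(v=0); bubbles=3
Tick 6: [PARSE:P3(v=18,ok=F), VALIDATE:-, TRANSFORM:-, EMIT:P2(v=45,ok=T)] out:-; bubbles=2
Tick 7: [PARSE:-, VALIDATE:P3(v=18,ok=F), TRANSFORM:-, EMIT:-] out:P2(v=45); bubbles=3
Tick 8: [PARSE:-, VALIDATE:-, TRANSFORM:P3(v=0,ok=F), EMIT:-] out:-; bubbles=3
Tick 9: [PARSE:-, VALIDATE:-, TRANSFORM:-, EMIT:P3(v=0,ok=F)] out:-; bubbles=3
Tick 10: [PARSE:-, VALIDATE:-, TRANSFORM:-, EMIT:-] out:P3(v=0); bubbles=4
Total bubble-slots: 28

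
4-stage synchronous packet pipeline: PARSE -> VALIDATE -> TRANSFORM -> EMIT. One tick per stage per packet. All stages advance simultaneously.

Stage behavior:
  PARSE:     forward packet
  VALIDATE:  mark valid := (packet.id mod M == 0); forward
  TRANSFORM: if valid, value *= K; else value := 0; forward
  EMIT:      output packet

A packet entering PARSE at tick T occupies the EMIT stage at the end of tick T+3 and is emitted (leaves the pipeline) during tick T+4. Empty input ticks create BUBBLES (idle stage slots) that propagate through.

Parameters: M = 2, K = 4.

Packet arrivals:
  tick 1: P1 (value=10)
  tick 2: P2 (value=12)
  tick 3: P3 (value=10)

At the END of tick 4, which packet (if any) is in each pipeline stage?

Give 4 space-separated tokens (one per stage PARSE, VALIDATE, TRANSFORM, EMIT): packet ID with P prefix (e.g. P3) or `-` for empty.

Tick 1: [PARSE:P1(v=10,ok=F), VALIDATE:-, TRANSFORM:-, EMIT:-] out:-; in:P1
Tick 2: [PARSE:P2(v=12,ok=F), VALIDATE:P1(v=10,ok=F), TRANSFORM:-, EMIT:-] out:-; in:P2
Tick 3: [PARSE:P3(v=10,ok=F), VALIDATE:P2(v=12,ok=T), TRANSFORM:P1(v=0,ok=F), EMIT:-] out:-; in:P3
Tick 4: [PARSE:-, VALIDATE:P3(v=10,ok=F), TRANSFORM:P2(v=48,ok=T), EMIT:P1(v=0,ok=F)] out:-; in:-
At end of tick 4: ['-', 'P3', 'P2', 'P1']

Answer: - P3 P2 P1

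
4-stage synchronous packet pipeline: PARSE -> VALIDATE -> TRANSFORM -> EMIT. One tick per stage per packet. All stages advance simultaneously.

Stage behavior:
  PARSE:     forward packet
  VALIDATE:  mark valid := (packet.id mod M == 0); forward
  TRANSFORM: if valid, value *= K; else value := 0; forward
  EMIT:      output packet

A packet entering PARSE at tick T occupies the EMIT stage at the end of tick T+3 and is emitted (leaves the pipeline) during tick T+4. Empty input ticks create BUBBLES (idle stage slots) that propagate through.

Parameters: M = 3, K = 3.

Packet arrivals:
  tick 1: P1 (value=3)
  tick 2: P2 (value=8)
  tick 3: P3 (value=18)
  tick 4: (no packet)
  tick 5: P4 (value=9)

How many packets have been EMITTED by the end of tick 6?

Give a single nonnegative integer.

Answer: 2

Derivation:
Tick 1: [PARSE:P1(v=3,ok=F), VALIDATE:-, TRANSFORM:-, EMIT:-] out:-; in:P1
Tick 2: [PARSE:P2(v=8,ok=F), VALIDATE:P1(v=3,ok=F), TRANSFORM:-, EMIT:-] out:-; in:P2
Tick 3: [PARSE:P3(v=18,ok=F), VALIDATE:P2(v=8,ok=F), TRANSFORM:P1(v=0,ok=F), EMIT:-] out:-; in:P3
Tick 4: [PARSE:-, VALIDATE:P3(v=18,ok=T), TRANSFORM:P2(v=0,ok=F), EMIT:P1(v=0,ok=F)] out:-; in:-
Tick 5: [PARSE:P4(v=9,ok=F), VALIDATE:-, TRANSFORM:P3(v=54,ok=T), EMIT:P2(v=0,ok=F)] out:P1(v=0); in:P4
Tick 6: [PARSE:-, VALIDATE:P4(v=9,ok=F), TRANSFORM:-, EMIT:P3(v=54,ok=T)] out:P2(v=0); in:-
Emitted by tick 6: ['P1', 'P2']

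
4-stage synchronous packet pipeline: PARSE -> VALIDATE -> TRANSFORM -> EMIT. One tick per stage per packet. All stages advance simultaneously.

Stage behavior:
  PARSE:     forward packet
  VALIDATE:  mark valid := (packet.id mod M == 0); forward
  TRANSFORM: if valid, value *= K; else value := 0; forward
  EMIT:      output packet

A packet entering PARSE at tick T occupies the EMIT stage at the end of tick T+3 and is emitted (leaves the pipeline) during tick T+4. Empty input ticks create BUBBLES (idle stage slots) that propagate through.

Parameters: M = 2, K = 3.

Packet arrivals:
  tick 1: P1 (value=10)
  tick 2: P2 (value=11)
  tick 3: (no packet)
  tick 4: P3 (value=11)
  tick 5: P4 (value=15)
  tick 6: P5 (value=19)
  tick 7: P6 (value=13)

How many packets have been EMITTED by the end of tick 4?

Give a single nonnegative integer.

Tick 1: [PARSE:P1(v=10,ok=F), VALIDATE:-, TRANSFORM:-, EMIT:-] out:-; in:P1
Tick 2: [PARSE:P2(v=11,ok=F), VALIDATE:P1(v=10,ok=F), TRANSFORM:-, EMIT:-] out:-; in:P2
Tick 3: [PARSE:-, VALIDATE:P2(v=11,ok=T), TRANSFORM:P1(v=0,ok=F), EMIT:-] out:-; in:-
Tick 4: [PARSE:P3(v=11,ok=F), VALIDATE:-, TRANSFORM:P2(v=33,ok=T), EMIT:P1(v=0,ok=F)] out:-; in:P3
Emitted by tick 4: []

Answer: 0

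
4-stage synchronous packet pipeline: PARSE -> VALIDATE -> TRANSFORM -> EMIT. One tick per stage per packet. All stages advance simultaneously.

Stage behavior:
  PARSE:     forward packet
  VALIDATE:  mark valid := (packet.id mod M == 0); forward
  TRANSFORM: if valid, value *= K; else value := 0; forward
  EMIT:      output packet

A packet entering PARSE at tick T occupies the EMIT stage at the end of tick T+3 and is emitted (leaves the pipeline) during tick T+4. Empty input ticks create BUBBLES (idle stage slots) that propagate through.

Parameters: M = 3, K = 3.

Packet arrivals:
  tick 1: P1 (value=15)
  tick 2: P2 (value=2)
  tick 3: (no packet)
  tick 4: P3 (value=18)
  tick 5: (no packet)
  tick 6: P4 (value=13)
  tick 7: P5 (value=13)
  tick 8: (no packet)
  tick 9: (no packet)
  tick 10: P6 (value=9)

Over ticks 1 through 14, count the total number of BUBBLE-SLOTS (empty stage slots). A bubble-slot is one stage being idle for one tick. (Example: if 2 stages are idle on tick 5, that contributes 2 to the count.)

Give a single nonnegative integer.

Tick 1: [PARSE:P1(v=15,ok=F), VALIDATE:-, TRANSFORM:-, EMIT:-] out:-; bubbles=3
Tick 2: [PARSE:P2(v=2,ok=F), VALIDATE:P1(v=15,ok=F), TRANSFORM:-, EMIT:-] out:-; bubbles=2
Tick 3: [PARSE:-, VALIDATE:P2(v=2,ok=F), TRANSFORM:P1(v=0,ok=F), EMIT:-] out:-; bubbles=2
Tick 4: [PARSE:P3(v=18,ok=F), VALIDATE:-, TRANSFORM:P2(v=0,ok=F), EMIT:P1(v=0,ok=F)] out:-; bubbles=1
Tick 5: [PARSE:-, VALIDATE:P3(v=18,ok=T), TRANSFORM:-, EMIT:P2(v=0,ok=F)] out:P1(v=0); bubbles=2
Tick 6: [PARSE:P4(v=13,ok=F), VALIDATE:-, TRANSFORM:P3(v=54,ok=T), EMIT:-] out:P2(v=0); bubbles=2
Tick 7: [PARSE:P5(v=13,ok=F), VALIDATE:P4(v=13,ok=F), TRANSFORM:-, EMIT:P3(v=54,ok=T)] out:-; bubbles=1
Tick 8: [PARSE:-, VALIDATE:P5(v=13,ok=F), TRANSFORM:P4(v=0,ok=F), EMIT:-] out:P3(v=54); bubbles=2
Tick 9: [PARSE:-, VALIDATE:-, TRANSFORM:P5(v=0,ok=F), EMIT:P4(v=0,ok=F)] out:-; bubbles=2
Tick 10: [PARSE:P6(v=9,ok=F), VALIDATE:-, TRANSFORM:-, EMIT:P5(v=0,ok=F)] out:P4(v=0); bubbles=2
Tick 11: [PARSE:-, VALIDATE:P6(v=9,ok=T), TRANSFORM:-, EMIT:-] out:P5(v=0); bubbles=3
Tick 12: [PARSE:-, VALIDATE:-, TRANSFORM:P6(v=27,ok=T), EMIT:-] out:-; bubbles=3
Tick 13: [PARSE:-, VALIDATE:-, TRANSFORM:-, EMIT:P6(v=27,ok=T)] out:-; bubbles=3
Tick 14: [PARSE:-, VALIDATE:-, TRANSFORM:-, EMIT:-] out:P6(v=27); bubbles=4
Total bubble-slots: 32

Answer: 32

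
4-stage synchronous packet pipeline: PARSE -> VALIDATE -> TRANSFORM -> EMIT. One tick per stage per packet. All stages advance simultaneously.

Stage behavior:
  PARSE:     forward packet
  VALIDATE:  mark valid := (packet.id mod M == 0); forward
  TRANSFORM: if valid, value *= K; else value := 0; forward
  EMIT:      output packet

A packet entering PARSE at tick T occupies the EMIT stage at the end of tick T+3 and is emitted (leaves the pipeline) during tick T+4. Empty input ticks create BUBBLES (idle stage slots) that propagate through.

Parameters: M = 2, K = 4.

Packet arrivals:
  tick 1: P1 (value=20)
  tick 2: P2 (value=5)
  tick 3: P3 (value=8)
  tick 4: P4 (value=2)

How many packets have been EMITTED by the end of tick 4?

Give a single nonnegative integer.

Tick 1: [PARSE:P1(v=20,ok=F), VALIDATE:-, TRANSFORM:-, EMIT:-] out:-; in:P1
Tick 2: [PARSE:P2(v=5,ok=F), VALIDATE:P1(v=20,ok=F), TRANSFORM:-, EMIT:-] out:-; in:P2
Tick 3: [PARSE:P3(v=8,ok=F), VALIDATE:P2(v=5,ok=T), TRANSFORM:P1(v=0,ok=F), EMIT:-] out:-; in:P3
Tick 4: [PARSE:P4(v=2,ok=F), VALIDATE:P3(v=8,ok=F), TRANSFORM:P2(v=20,ok=T), EMIT:P1(v=0,ok=F)] out:-; in:P4
Emitted by tick 4: []

Answer: 0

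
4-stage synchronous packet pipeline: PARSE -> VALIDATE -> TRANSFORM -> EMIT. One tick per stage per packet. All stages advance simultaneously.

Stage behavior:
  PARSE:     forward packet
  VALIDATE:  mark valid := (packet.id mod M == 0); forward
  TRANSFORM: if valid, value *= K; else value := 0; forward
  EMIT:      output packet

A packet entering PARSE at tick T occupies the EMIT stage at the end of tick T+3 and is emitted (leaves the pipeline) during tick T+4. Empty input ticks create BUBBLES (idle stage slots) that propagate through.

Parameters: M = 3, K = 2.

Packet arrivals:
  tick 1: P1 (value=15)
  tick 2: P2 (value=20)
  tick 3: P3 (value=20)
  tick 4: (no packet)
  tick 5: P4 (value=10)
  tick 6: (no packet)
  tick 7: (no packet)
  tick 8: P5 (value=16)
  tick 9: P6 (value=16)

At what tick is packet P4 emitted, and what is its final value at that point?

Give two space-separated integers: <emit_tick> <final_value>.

Tick 1: [PARSE:P1(v=15,ok=F), VALIDATE:-, TRANSFORM:-, EMIT:-] out:-; in:P1
Tick 2: [PARSE:P2(v=20,ok=F), VALIDATE:P1(v=15,ok=F), TRANSFORM:-, EMIT:-] out:-; in:P2
Tick 3: [PARSE:P3(v=20,ok=F), VALIDATE:P2(v=20,ok=F), TRANSFORM:P1(v=0,ok=F), EMIT:-] out:-; in:P3
Tick 4: [PARSE:-, VALIDATE:P3(v=20,ok=T), TRANSFORM:P2(v=0,ok=F), EMIT:P1(v=0,ok=F)] out:-; in:-
Tick 5: [PARSE:P4(v=10,ok=F), VALIDATE:-, TRANSFORM:P3(v=40,ok=T), EMIT:P2(v=0,ok=F)] out:P1(v=0); in:P4
Tick 6: [PARSE:-, VALIDATE:P4(v=10,ok=F), TRANSFORM:-, EMIT:P3(v=40,ok=T)] out:P2(v=0); in:-
Tick 7: [PARSE:-, VALIDATE:-, TRANSFORM:P4(v=0,ok=F), EMIT:-] out:P3(v=40); in:-
Tick 8: [PARSE:P5(v=16,ok=F), VALIDATE:-, TRANSFORM:-, EMIT:P4(v=0,ok=F)] out:-; in:P5
Tick 9: [PARSE:P6(v=16,ok=F), VALIDATE:P5(v=16,ok=F), TRANSFORM:-, EMIT:-] out:P4(v=0); in:P6
Tick 10: [PARSE:-, VALIDATE:P6(v=16,ok=T), TRANSFORM:P5(v=0,ok=F), EMIT:-] out:-; in:-
Tick 11: [PARSE:-, VALIDATE:-, TRANSFORM:P6(v=32,ok=T), EMIT:P5(v=0,ok=F)] out:-; in:-
Tick 12: [PARSE:-, VALIDATE:-, TRANSFORM:-, EMIT:P6(v=32,ok=T)] out:P5(v=0); in:-
Tick 13: [PARSE:-, VALIDATE:-, TRANSFORM:-, EMIT:-] out:P6(v=32); in:-
P4: arrives tick 5, valid=False (id=4, id%3=1), emit tick 9, final value 0

Answer: 9 0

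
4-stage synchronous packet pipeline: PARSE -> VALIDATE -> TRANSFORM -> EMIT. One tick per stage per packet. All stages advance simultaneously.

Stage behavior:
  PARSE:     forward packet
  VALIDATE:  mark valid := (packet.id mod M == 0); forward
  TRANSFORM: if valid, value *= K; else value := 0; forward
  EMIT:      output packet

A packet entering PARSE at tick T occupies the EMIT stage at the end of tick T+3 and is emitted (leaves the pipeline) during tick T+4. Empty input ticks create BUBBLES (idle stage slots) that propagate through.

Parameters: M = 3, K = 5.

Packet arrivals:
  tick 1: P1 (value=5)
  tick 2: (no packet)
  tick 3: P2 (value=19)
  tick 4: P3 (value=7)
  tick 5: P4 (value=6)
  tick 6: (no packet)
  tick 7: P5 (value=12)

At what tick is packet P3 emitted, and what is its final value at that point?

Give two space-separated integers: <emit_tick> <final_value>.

Tick 1: [PARSE:P1(v=5,ok=F), VALIDATE:-, TRANSFORM:-, EMIT:-] out:-; in:P1
Tick 2: [PARSE:-, VALIDATE:P1(v=5,ok=F), TRANSFORM:-, EMIT:-] out:-; in:-
Tick 3: [PARSE:P2(v=19,ok=F), VALIDATE:-, TRANSFORM:P1(v=0,ok=F), EMIT:-] out:-; in:P2
Tick 4: [PARSE:P3(v=7,ok=F), VALIDATE:P2(v=19,ok=F), TRANSFORM:-, EMIT:P1(v=0,ok=F)] out:-; in:P3
Tick 5: [PARSE:P4(v=6,ok=F), VALIDATE:P3(v=7,ok=T), TRANSFORM:P2(v=0,ok=F), EMIT:-] out:P1(v=0); in:P4
Tick 6: [PARSE:-, VALIDATE:P4(v=6,ok=F), TRANSFORM:P3(v=35,ok=T), EMIT:P2(v=0,ok=F)] out:-; in:-
Tick 7: [PARSE:P5(v=12,ok=F), VALIDATE:-, TRANSFORM:P4(v=0,ok=F), EMIT:P3(v=35,ok=T)] out:P2(v=0); in:P5
Tick 8: [PARSE:-, VALIDATE:P5(v=12,ok=F), TRANSFORM:-, EMIT:P4(v=0,ok=F)] out:P3(v=35); in:-
Tick 9: [PARSE:-, VALIDATE:-, TRANSFORM:P5(v=0,ok=F), EMIT:-] out:P4(v=0); in:-
Tick 10: [PARSE:-, VALIDATE:-, TRANSFORM:-, EMIT:P5(v=0,ok=F)] out:-; in:-
Tick 11: [PARSE:-, VALIDATE:-, TRANSFORM:-, EMIT:-] out:P5(v=0); in:-
P3: arrives tick 4, valid=True (id=3, id%3=0), emit tick 8, final value 35

Answer: 8 35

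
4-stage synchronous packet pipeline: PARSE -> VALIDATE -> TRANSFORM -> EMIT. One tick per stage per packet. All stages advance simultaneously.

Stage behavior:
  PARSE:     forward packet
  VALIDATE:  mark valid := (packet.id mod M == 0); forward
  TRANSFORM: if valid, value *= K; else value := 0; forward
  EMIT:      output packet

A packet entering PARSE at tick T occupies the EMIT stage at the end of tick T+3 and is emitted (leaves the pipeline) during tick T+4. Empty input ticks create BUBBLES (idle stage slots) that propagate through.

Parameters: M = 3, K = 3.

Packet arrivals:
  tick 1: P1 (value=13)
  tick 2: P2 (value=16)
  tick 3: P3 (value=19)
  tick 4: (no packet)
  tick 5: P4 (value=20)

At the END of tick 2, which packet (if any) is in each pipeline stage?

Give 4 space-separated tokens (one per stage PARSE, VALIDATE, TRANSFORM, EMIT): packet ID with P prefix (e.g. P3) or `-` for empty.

Tick 1: [PARSE:P1(v=13,ok=F), VALIDATE:-, TRANSFORM:-, EMIT:-] out:-; in:P1
Tick 2: [PARSE:P2(v=16,ok=F), VALIDATE:P1(v=13,ok=F), TRANSFORM:-, EMIT:-] out:-; in:P2
At end of tick 2: ['P2', 'P1', '-', '-']

Answer: P2 P1 - -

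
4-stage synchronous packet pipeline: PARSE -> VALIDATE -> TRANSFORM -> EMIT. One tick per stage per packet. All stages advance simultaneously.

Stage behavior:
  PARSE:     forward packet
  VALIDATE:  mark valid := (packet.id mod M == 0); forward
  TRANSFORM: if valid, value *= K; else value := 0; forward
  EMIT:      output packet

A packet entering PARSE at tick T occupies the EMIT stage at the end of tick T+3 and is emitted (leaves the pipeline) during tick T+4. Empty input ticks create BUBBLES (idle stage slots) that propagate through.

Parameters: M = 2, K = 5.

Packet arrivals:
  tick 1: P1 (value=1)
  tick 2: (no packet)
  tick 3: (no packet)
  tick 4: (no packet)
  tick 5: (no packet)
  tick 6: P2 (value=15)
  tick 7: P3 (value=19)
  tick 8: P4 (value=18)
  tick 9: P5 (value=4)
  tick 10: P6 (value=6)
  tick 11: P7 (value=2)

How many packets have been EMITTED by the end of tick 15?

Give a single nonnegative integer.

Answer: 7

Derivation:
Tick 1: [PARSE:P1(v=1,ok=F), VALIDATE:-, TRANSFORM:-, EMIT:-] out:-; in:P1
Tick 2: [PARSE:-, VALIDATE:P1(v=1,ok=F), TRANSFORM:-, EMIT:-] out:-; in:-
Tick 3: [PARSE:-, VALIDATE:-, TRANSFORM:P1(v=0,ok=F), EMIT:-] out:-; in:-
Tick 4: [PARSE:-, VALIDATE:-, TRANSFORM:-, EMIT:P1(v=0,ok=F)] out:-; in:-
Tick 5: [PARSE:-, VALIDATE:-, TRANSFORM:-, EMIT:-] out:P1(v=0); in:-
Tick 6: [PARSE:P2(v=15,ok=F), VALIDATE:-, TRANSFORM:-, EMIT:-] out:-; in:P2
Tick 7: [PARSE:P3(v=19,ok=F), VALIDATE:P2(v=15,ok=T), TRANSFORM:-, EMIT:-] out:-; in:P3
Tick 8: [PARSE:P4(v=18,ok=F), VALIDATE:P3(v=19,ok=F), TRANSFORM:P2(v=75,ok=T), EMIT:-] out:-; in:P4
Tick 9: [PARSE:P5(v=4,ok=F), VALIDATE:P4(v=18,ok=T), TRANSFORM:P3(v=0,ok=F), EMIT:P2(v=75,ok=T)] out:-; in:P5
Tick 10: [PARSE:P6(v=6,ok=F), VALIDATE:P5(v=4,ok=F), TRANSFORM:P4(v=90,ok=T), EMIT:P3(v=0,ok=F)] out:P2(v=75); in:P6
Tick 11: [PARSE:P7(v=2,ok=F), VALIDATE:P6(v=6,ok=T), TRANSFORM:P5(v=0,ok=F), EMIT:P4(v=90,ok=T)] out:P3(v=0); in:P7
Tick 12: [PARSE:-, VALIDATE:P7(v=2,ok=F), TRANSFORM:P6(v=30,ok=T), EMIT:P5(v=0,ok=F)] out:P4(v=90); in:-
Tick 13: [PARSE:-, VALIDATE:-, TRANSFORM:P7(v=0,ok=F), EMIT:P6(v=30,ok=T)] out:P5(v=0); in:-
Tick 14: [PARSE:-, VALIDATE:-, TRANSFORM:-, EMIT:P7(v=0,ok=F)] out:P6(v=30); in:-
Tick 15: [PARSE:-, VALIDATE:-, TRANSFORM:-, EMIT:-] out:P7(v=0); in:-
Emitted by tick 15: ['P1', 'P2', 'P3', 'P4', 'P5', 'P6', 'P7']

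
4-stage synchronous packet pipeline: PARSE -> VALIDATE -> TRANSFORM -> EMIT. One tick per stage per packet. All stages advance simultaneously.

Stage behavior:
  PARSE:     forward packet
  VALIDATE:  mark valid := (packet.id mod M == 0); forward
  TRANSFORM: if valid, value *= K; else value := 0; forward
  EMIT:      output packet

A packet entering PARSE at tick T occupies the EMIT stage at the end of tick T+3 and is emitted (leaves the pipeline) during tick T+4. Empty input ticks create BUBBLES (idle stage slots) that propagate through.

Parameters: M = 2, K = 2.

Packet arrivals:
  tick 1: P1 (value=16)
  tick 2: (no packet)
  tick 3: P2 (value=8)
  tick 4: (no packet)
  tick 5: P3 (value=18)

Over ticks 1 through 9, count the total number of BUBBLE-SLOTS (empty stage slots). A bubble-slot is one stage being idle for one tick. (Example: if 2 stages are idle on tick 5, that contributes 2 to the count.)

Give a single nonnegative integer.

Answer: 24

Derivation:
Tick 1: [PARSE:P1(v=16,ok=F), VALIDATE:-, TRANSFORM:-, EMIT:-] out:-; bubbles=3
Tick 2: [PARSE:-, VALIDATE:P1(v=16,ok=F), TRANSFORM:-, EMIT:-] out:-; bubbles=3
Tick 3: [PARSE:P2(v=8,ok=F), VALIDATE:-, TRANSFORM:P1(v=0,ok=F), EMIT:-] out:-; bubbles=2
Tick 4: [PARSE:-, VALIDATE:P2(v=8,ok=T), TRANSFORM:-, EMIT:P1(v=0,ok=F)] out:-; bubbles=2
Tick 5: [PARSE:P3(v=18,ok=F), VALIDATE:-, TRANSFORM:P2(v=16,ok=T), EMIT:-] out:P1(v=0); bubbles=2
Tick 6: [PARSE:-, VALIDATE:P3(v=18,ok=F), TRANSFORM:-, EMIT:P2(v=16,ok=T)] out:-; bubbles=2
Tick 7: [PARSE:-, VALIDATE:-, TRANSFORM:P3(v=0,ok=F), EMIT:-] out:P2(v=16); bubbles=3
Tick 8: [PARSE:-, VALIDATE:-, TRANSFORM:-, EMIT:P3(v=0,ok=F)] out:-; bubbles=3
Tick 9: [PARSE:-, VALIDATE:-, TRANSFORM:-, EMIT:-] out:P3(v=0); bubbles=4
Total bubble-slots: 24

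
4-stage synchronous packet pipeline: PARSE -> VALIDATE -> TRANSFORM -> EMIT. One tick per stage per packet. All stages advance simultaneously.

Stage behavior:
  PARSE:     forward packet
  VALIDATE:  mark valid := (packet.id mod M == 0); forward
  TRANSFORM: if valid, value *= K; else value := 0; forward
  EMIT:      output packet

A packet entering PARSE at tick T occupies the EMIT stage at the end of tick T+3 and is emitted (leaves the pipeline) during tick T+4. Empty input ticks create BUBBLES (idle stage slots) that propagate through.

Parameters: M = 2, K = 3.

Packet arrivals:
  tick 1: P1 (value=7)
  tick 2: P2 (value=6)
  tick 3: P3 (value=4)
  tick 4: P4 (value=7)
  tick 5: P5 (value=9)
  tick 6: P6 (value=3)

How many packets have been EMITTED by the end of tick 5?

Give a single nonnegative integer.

Tick 1: [PARSE:P1(v=7,ok=F), VALIDATE:-, TRANSFORM:-, EMIT:-] out:-; in:P1
Tick 2: [PARSE:P2(v=6,ok=F), VALIDATE:P1(v=7,ok=F), TRANSFORM:-, EMIT:-] out:-; in:P2
Tick 3: [PARSE:P3(v=4,ok=F), VALIDATE:P2(v=6,ok=T), TRANSFORM:P1(v=0,ok=F), EMIT:-] out:-; in:P3
Tick 4: [PARSE:P4(v=7,ok=F), VALIDATE:P3(v=4,ok=F), TRANSFORM:P2(v=18,ok=T), EMIT:P1(v=0,ok=F)] out:-; in:P4
Tick 5: [PARSE:P5(v=9,ok=F), VALIDATE:P4(v=7,ok=T), TRANSFORM:P3(v=0,ok=F), EMIT:P2(v=18,ok=T)] out:P1(v=0); in:P5
Emitted by tick 5: ['P1']

Answer: 1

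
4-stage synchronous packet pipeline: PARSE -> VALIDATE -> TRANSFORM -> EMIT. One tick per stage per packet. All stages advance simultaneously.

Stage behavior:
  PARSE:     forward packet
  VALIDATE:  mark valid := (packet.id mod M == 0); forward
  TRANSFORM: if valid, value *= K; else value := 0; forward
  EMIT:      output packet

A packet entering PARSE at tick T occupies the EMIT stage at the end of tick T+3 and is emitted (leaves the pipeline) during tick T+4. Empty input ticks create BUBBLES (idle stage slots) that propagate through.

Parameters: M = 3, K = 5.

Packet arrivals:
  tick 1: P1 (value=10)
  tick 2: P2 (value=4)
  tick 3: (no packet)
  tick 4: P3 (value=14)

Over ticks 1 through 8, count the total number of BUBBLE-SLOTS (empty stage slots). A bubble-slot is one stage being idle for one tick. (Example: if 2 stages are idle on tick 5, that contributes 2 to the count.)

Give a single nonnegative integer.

Answer: 20

Derivation:
Tick 1: [PARSE:P1(v=10,ok=F), VALIDATE:-, TRANSFORM:-, EMIT:-] out:-; bubbles=3
Tick 2: [PARSE:P2(v=4,ok=F), VALIDATE:P1(v=10,ok=F), TRANSFORM:-, EMIT:-] out:-; bubbles=2
Tick 3: [PARSE:-, VALIDATE:P2(v=4,ok=F), TRANSFORM:P1(v=0,ok=F), EMIT:-] out:-; bubbles=2
Tick 4: [PARSE:P3(v=14,ok=F), VALIDATE:-, TRANSFORM:P2(v=0,ok=F), EMIT:P1(v=0,ok=F)] out:-; bubbles=1
Tick 5: [PARSE:-, VALIDATE:P3(v=14,ok=T), TRANSFORM:-, EMIT:P2(v=0,ok=F)] out:P1(v=0); bubbles=2
Tick 6: [PARSE:-, VALIDATE:-, TRANSFORM:P3(v=70,ok=T), EMIT:-] out:P2(v=0); bubbles=3
Tick 7: [PARSE:-, VALIDATE:-, TRANSFORM:-, EMIT:P3(v=70,ok=T)] out:-; bubbles=3
Tick 8: [PARSE:-, VALIDATE:-, TRANSFORM:-, EMIT:-] out:P3(v=70); bubbles=4
Total bubble-slots: 20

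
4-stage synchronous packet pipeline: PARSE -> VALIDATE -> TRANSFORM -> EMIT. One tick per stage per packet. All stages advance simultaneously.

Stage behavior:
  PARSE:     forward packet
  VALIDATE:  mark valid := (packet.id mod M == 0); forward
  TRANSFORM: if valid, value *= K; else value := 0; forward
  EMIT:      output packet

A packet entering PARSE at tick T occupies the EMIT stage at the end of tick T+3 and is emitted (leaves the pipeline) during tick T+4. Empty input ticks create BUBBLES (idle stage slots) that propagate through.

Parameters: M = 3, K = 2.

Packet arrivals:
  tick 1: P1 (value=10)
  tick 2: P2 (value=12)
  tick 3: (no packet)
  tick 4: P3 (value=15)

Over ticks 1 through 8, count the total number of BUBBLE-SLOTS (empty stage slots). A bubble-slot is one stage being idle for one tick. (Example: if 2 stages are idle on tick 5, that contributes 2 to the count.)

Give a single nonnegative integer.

Answer: 20

Derivation:
Tick 1: [PARSE:P1(v=10,ok=F), VALIDATE:-, TRANSFORM:-, EMIT:-] out:-; bubbles=3
Tick 2: [PARSE:P2(v=12,ok=F), VALIDATE:P1(v=10,ok=F), TRANSFORM:-, EMIT:-] out:-; bubbles=2
Tick 3: [PARSE:-, VALIDATE:P2(v=12,ok=F), TRANSFORM:P1(v=0,ok=F), EMIT:-] out:-; bubbles=2
Tick 4: [PARSE:P3(v=15,ok=F), VALIDATE:-, TRANSFORM:P2(v=0,ok=F), EMIT:P1(v=0,ok=F)] out:-; bubbles=1
Tick 5: [PARSE:-, VALIDATE:P3(v=15,ok=T), TRANSFORM:-, EMIT:P2(v=0,ok=F)] out:P1(v=0); bubbles=2
Tick 6: [PARSE:-, VALIDATE:-, TRANSFORM:P3(v=30,ok=T), EMIT:-] out:P2(v=0); bubbles=3
Tick 7: [PARSE:-, VALIDATE:-, TRANSFORM:-, EMIT:P3(v=30,ok=T)] out:-; bubbles=3
Tick 8: [PARSE:-, VALIDATE:-, TRANSFORM:-, EMIT:-] out:P3(v=30); bubbles=4
Total bubble-slots: 20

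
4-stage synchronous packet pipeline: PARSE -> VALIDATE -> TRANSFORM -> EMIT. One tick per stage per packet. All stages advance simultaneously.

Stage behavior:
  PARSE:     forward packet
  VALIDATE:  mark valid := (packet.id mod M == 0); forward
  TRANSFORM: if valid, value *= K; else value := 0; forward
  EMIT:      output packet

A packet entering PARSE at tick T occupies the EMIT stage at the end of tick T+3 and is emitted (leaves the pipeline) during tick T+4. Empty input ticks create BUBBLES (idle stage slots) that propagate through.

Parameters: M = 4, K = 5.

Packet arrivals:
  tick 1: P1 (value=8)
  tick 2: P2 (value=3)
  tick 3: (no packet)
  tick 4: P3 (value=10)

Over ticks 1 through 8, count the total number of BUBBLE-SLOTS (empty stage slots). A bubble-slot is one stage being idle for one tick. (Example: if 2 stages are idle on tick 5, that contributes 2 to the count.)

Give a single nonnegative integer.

Tick 1: [PARSE:P1(v=8,ok=F), VALIDATE:-, TRANSFORM:-, EMIT:-] out:-; bubbles=3
Tick 2: [PARSE:P2(v=3,ok=F), VALIDATE:P1(v=8,ok=F), TRANSFORM:-, EMIT:-] out:-; bubbles=2
Tick 3: [PARSE:-, VALIDATE:P2(v=3,ok=F), TRANSFORM:P1(v=0,ok=F), EMIT:-] out:-; bubbles=2
Tick 4: [PARSE:P3(v=10,ok=F), VALIDATE:-, TRANSFORM:P2(v=0,ok=F), EMIT:P1(v=0,ok=F)] out:-; bubbles=1
Tick 5: [PARSE:-, VALIDATE:P3(v=10,ok=F), TRANSFORM:-, EMIT:P2(v=0,ok=F)] out:P1(v=0); bubbles=2
Tick 6: [PARSE:-, VALIDATE:-, TRANSFORM:P3(v=0,ok=F), EMIT:-] out:P2(v=0); bubbles=3
Tick 7: [PARSE:-, VALIDATE:-, TRANSFORM:-, EMIT:P3(v=0,ok=F)] out:-; bubbles=3
Tick 8: [PARSE:-, VALIDATE:-, TRANSFORM:-, EMIT:-] out:P3(v=0); bubbles=4
Total bubble-slots: 20

Answer: 20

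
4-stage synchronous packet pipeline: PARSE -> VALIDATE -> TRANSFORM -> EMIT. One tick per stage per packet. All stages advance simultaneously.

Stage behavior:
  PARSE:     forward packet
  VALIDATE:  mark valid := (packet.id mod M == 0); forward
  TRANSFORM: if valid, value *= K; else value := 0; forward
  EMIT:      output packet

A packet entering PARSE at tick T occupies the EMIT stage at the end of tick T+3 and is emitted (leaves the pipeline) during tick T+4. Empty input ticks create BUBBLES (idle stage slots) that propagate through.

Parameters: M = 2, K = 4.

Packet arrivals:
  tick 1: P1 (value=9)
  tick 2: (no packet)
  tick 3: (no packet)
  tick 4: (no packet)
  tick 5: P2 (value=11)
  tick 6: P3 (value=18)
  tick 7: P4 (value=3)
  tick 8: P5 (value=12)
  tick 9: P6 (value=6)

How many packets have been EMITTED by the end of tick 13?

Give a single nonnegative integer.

Tick 1: [PARSE:P1(v=9,ok=F), VALIDATE:-, TRANSFORM:-, EMIT:-] out:-; in:P1
Tick 2: [PARSE:-, VALIDATE:P1(v=9,ok=F), TRANSFORM:-, EMIT:-] out:-; in:-
Tick 3: [PARSE:-, VALIDATE:-, TRANSFORM:P1(v=0,ok=F), EMIT:-] out:-; in:-
Tick 4: [PARSE:-, VALIDATE:-, TRANSFORM:-, EMIT:P1(v=0,ok=F)] out:-; in:-
Tick 5: [PARSE:P2(v=11,ok=F), VALIDATE:-, TRANSFORM:-, EMIT:-] out:P1(v=0); in:P2
Tick 6: [PARSE:P3(v=18,ok=F), VALIDATE:P2(v=11,ok=T), TRANSFORM:-, EMIT:-] out:-; in:P3
Tick 7: [PARSE:P4(v=3,ok=F), VALIDATE:P3(v=18,ok=F), TRANSFORM:P2(v=44,ok=T), EMIT:-] out:-; in:P4
Tick 8: [PARSE:P5(v=12,ok=F), VALIDATE:P4(v=3,ok=T), TRANSFORM:P3(v=0,ok=F), EMIT:P2(v=44,ok=T)] out:-; in:P5
Tick 9: [PARSE:P6(v=6,ok=F), VALIDATE:P5(v=12,ok=F), TRANSFORM:P4(v=12,ok=T), EMIT:P3(v=0,ok=F)] out:P2(v=44); in:P6
Tick 10: [PARSE:-, VALIDATE:P6(v=6,ok=T), TRANSFORM:P5(v=0,ok=F), EMIT:P4(v=12,ok=T)] out:P3(v=0); in:-
Tick 11: [PARSE:-, VALIDATE:-, TRANSFORM:P6(v=24,ok=T), EMIT:P5(v=0,ok=F)] out:P4(v=12); in:-
Tick 12: [PARSE:-, VALIDATE:-, TRANSFORM:-, EMIT:P6(v=24,ok=T)] out:P5(v=0); in:-
Tick 13: [PARSE:-, VALIDATE:-, TRANSFORM:-, EMIT:-] out:P6(v=24); in:-
Emitted by tick 13: ['P1', 'P2', 'P3', 'P4', 'P5', 'P6']

Answer: 6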